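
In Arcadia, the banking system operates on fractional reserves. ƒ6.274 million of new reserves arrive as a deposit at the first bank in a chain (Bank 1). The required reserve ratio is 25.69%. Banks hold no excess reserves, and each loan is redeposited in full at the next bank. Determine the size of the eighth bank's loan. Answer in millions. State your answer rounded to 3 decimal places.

ƒ0.583 million

Each bank lends a fraction (1 − rr) = 0.7431 of the deposit it receives, so Bank 8 receives 6.274·0.7431^7 and lends 6.274·0.7431^8 ≈ 0.5833 million.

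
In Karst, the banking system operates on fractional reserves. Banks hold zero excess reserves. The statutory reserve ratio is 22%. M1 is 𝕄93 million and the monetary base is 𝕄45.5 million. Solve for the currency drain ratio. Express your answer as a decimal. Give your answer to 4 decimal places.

Using m = M/MB = 93/45.5 ≈ 2.043956. From m = (1 + c)/(c + rr + e), rearranging gives 1 + c = m·(c + rr + e), so c·(1 − m) = m·(rr + e) − 1.
Hence c = [m·(rr + e) − 1]/(1 − m) = [2.043956 × (0.22 + 0) − 1] / (1 − 2.043956) ≈ 0.527158.

0.5272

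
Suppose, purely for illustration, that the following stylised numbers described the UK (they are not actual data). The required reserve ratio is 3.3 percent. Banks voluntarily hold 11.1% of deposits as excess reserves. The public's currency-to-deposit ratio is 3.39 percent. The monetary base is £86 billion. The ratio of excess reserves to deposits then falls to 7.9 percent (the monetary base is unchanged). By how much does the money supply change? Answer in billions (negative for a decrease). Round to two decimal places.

£109.62 billion

Initially m₁ = (1 + 0.0339) / (0.033 + 0.111 + 0.0339) ≈ 5.81169, so M₁ = 5.81169 × 86 ≈ 499.8053 billion.
After the change m₂ = (1 + 0.0339) / (0.033 + 0.079 + 0.0339) ≈ 7.08636, so M₂ = 7.08636 × 86 ≈ 609.427 billion.
ΔM = M₂ − M₁ = 609.427 − 499.8053 = 109.6217 billion.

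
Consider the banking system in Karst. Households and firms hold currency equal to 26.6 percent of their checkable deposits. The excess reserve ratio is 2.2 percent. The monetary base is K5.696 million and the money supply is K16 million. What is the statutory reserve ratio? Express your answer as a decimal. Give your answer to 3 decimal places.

0.163

Using m = M/MB = 16/5.696 ≈ 2.808989. Since m = (1 + c)/(c + rr + e), the denominator satisfies c + rr + e = (1 + c)/m = (1 + 0.266) / 2.808989 ≈ 0.450696.
With c = 0.266 and e = 0.022, the statutory reserve ratio is 0.450696 − 0.266 − 0.022 = 0.162696.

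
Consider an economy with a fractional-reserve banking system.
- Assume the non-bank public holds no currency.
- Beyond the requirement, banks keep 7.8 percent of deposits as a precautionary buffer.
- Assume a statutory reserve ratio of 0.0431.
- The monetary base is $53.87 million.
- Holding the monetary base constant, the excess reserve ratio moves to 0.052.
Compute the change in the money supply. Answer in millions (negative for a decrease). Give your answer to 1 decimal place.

Initially m₁ = 1 / (0.0431 + 0.078) ≈ 8.2576, so M₁ = 8.2576 × 53.87 ≈ 444.8369 million.
After the change m₂ = 1 / (0.0431 + 0.052) ≈ 10.5152, so M₂ = 10.5152 × 53.87 ≈ 566.4538 million.
ΔM = M₂ − M₁ = 566.4538 − 444.8369 = 121.6169 million.

$121.6 million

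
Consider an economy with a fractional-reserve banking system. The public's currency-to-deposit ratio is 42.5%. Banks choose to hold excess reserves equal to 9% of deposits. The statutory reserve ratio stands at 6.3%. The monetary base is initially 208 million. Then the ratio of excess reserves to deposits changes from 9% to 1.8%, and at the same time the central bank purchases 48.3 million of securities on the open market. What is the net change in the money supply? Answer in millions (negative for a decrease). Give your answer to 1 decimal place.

209.0 million

Before: m₁ = (1 + 0.425) / (0.063 + 0.09 + 0.425) ≈ 2.46540, MB₁ = 208, so M₁ = 2.46540 × 208 = 512.8032 million.
After: m₂ = (1 + 0.425) / (0.063 + 0.018 + 0.425) ≈ 2.81621, MB₂ = 208 + 48.3 = 256.3, so M₂ = 2.81621 × 256.3 ≈ 721.7946 million.
ΔM = M₂ − M₁ = 721.7946 − 512.8032 = 208.9914 million.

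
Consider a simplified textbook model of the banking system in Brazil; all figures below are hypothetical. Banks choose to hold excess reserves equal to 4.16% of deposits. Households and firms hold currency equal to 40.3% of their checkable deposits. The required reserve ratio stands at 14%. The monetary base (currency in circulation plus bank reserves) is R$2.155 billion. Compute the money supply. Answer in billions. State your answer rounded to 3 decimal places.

The money multiplier is m = (1 + c) / (rr + e + c) = (1 + 0.403) / (0.14 + 0.0416 + 0.403) ≈ 2.39993.
So M = m × MB = 2.39993 × 2.155 ≈ 5.1718 billion.

R$5.172 billion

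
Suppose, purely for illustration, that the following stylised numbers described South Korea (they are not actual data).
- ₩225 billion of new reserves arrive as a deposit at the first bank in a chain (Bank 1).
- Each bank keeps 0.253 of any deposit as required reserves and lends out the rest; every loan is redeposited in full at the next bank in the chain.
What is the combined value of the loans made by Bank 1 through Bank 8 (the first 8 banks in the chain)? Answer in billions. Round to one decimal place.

₩599.9 billion

Bank i lends (1 − rr)^i of the original deposit: Bank 1 lends 225·0.7470 = 168.0750, Bank 2 lends 225·0.7470² ≈ 125.5520, and so on.
Summing a geometric series: total = 225·[0.7470·(1 − 0.7470^8) / (1 − 0.7470)] ≈ 599.9189 billion.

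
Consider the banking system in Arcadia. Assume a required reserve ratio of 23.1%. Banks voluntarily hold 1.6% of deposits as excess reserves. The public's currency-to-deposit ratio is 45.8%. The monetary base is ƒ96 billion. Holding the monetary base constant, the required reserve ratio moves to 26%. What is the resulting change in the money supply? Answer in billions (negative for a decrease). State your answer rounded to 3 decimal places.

Initially m₁ = (1 + 0.458) / (0.231 + 0.016 + 0.458) ≈ 2.068085, so M₁ = 2.068085 × 96 ≈ 198.5362 billion.
After the change m₂ = (1 + 0.458) / (0.26 + 0.016 + 0.458) ≈ 1.986376, so M₂ = 1.986376 × 96 ≈ 190.6921 billion.
ΔM = M₂ − M₁ = 190.6921 − 198.5362 = -7.8441 billion.

-7.844 billion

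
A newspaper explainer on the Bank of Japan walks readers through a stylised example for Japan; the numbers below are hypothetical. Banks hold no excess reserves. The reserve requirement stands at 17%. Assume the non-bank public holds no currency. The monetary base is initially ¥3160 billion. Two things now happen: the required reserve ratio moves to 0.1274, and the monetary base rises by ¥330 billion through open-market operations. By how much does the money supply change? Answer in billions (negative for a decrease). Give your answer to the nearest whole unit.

Before: m₁ = 1 / (0.17) ≈ 5.88235, MB₁ = 3160, so M₁ = 5.88235 × 3160 = 18588.226 billion.
After: m₂ = 1 / (0.1274) ≈ 7.84929, MB₂ = 3160 + 330 = 3490, so M₂ = 7.84929 × 3490 = 27394.0221 billion.
ΔM = M₂ − M₁ = 27394.0221 − 18588.226 = 8805.7961 billion.

¥8806 billion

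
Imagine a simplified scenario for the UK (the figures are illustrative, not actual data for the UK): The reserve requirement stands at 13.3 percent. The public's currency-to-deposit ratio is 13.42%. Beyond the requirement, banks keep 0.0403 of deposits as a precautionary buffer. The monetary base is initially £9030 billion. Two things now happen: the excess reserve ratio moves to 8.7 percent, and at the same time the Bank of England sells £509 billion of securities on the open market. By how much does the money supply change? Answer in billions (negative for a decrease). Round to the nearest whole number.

Before: m₁ = (1 + 0.1342) / (0.133 + 0.0403 + 0.1342) ≈ 3.68846, MB₁ = 9030, so M₁ = 3.68846 × 9030 = 33306.7938 billion.
After: m₂ = (1 + 0.1342) / (0.133 + 0.087 + 0.1342) ≈ 3.20215, MB₂ = 9030 − 509 = 8521, so M₂ = 3.20215 × 8521 ≈ 27285.5202 billion.
ΔM = M₂ − M₁ = 27285.5202 − 33306.7938 = -6021.2736 billion.

-6021 billion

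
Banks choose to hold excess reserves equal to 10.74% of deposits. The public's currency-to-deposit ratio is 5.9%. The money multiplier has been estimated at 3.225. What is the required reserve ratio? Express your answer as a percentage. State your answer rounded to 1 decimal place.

16.2%

Using m = 3.225. Since m = (1 + c)/(c + rr + e), the denominator satisfies c + rr + e = (1 + c)/m = (1 + 0.059) / 3.225 ≈ 0.328372.
With c = 0.059 and e = 0.1074, the required reserve ratio is 0.328372 − 0.059 − 0.1074 = 0.161972.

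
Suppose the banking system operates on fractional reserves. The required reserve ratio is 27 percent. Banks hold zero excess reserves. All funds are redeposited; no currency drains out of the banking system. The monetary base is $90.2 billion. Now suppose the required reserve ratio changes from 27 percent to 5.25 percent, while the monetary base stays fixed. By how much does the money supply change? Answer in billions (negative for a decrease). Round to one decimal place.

$1384.0 billion

Initially m₁ = 1 / (0.27) ≈ 3.7037, so M₁ = 3.7037 × 90.2 ≈ 334.0737 billion.
After the change m₂ = 1 / (0.0525) ≈ 19.0476, so M₂ = 19.0476 × 90.2 ≈ 1718.0935 billion.
ΔM = M₂ − M₁ = 1718.0935 − 334.0737 = 1384.0198 billion.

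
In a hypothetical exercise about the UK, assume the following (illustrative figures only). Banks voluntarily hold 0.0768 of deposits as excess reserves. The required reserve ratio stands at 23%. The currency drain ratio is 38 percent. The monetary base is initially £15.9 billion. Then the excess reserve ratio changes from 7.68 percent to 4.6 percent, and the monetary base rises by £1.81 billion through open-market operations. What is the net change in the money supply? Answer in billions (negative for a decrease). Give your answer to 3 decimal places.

Before: m₁ = (1 + 0.38) / (0.23 + 0.0768 + 0.38) ≈ 2.009319, MB₁ = 15.9, so M₁ = 2.009319 × 15.9 ≈ 31.9482 billion.
After: m₂ = (1 + 0.38) / (0.23 + 0.046 + 0.38) ≈ 2.103659, MB₂ = 15.9 + 1.81 = 17.71, so M₂ = 2.103659 × 17.71 ≈ 37.2558 billion.
ΔM = M₂ − M₁ = 37.2558 − 31.9482 = 5.3076 billion.

£5.308 billion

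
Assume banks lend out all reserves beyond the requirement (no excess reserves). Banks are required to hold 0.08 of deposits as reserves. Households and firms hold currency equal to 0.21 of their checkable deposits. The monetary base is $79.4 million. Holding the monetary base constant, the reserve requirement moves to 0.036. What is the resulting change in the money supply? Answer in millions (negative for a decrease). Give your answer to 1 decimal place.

$59.3 million

Initially m₁ = (1 + 0.21) / (0.08 + 0.21) ≈ 4.1724, so M₁ = 4.1724 × 79.4 ≈ 331.2886 million.
After the change m₂ = (1 + 0.21) / (0.036 + 0.21) ≈ 4.9187, so M₂ = 4.9187 × 79.4 ≈ 390.5448 million.
ΔM = M₂ − M₁ = 390.5448 − 331.2886 = 59.2562 million.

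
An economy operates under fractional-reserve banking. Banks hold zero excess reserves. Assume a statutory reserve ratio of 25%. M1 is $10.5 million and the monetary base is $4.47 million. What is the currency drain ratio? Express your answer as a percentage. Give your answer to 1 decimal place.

30.6%

Using m = M/MB = 10.5/4.47 ≈ 2.348993. From m = (1 + c)/(c + rr + e), rearranging gives 1 + c = m·(c + rr + e), so c·(1 − m) = m·(rr + e) − 1.
Hence c = [m·(rr + e) − 1]/(1 − m) = [2.348993 × (0.25 + 0) − 1] / (1 − 2.348993) ≈ 0.305970.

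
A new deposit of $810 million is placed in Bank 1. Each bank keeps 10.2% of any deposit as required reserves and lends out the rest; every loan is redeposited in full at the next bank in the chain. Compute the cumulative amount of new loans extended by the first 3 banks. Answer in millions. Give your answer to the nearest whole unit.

Bank i lends (1 − rr)^i of the original deposit: Bank 1 lends 810·0.8980 = 727.3800, Bank 2 lends 810·0.8980² ≈ 653.1872, and so on.
Summing a geometric series: total = 810·[0.8980·(1 − 0.8980^3) / (1 − 0.8980)] ≈ 1967.1294 million.

$1967 million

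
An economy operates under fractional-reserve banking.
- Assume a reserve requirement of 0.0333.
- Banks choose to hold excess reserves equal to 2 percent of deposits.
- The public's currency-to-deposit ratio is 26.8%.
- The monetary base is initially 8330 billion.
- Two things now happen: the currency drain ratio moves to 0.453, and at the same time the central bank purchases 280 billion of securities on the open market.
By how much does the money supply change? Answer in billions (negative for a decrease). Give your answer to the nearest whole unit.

-8165 billion

Before: m₁ = (1 + 0.268) / (0.0333 + 0.02 + 0.268) ≈ 3.94647, MB₁ = 8330, so M₁ = 3.94647 × 8330 = 32874.0951 billion.
After: m₂ = (1 + 0.453) / (0.0333 + 0.02 + 0.453) ≈ 2.86984, MB₂ = 8330 + 280 = 8610, so M₂ = 2.86984 × 8610 = 24709.3224 billion.
ΔM = M₂ − M₁ = 24709.3224 − 32874.0951 = -8164.7727 billion.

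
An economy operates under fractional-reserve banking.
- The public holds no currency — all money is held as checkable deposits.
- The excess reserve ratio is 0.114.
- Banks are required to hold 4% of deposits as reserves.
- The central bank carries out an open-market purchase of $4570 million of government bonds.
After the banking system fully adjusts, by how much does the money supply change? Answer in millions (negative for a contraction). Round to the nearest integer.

$29675 million

The money multiplier is m = 1 / (rr + e) = 1 / (0.04 + 0.114) ≈ 6.49351.
The purchase adds 4570 million of base, so ΔM = m × ΔMB = 6.49351 × (+4570) = 29675.3407 million.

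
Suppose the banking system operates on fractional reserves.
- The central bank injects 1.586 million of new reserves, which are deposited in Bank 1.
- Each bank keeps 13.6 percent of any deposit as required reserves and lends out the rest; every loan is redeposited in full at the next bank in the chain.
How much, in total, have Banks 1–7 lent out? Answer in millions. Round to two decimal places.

6.45 million

Bank i lends (1 − rr)^i of the original deposit: Bank 1 lends 1.586·0.8640 ≈ 1.3703, Bank 2 lends 1.586·0.8640² ≈ 1.1839, and so on.
Summing a geometric series: total = 1.586·[0.8640·(1 − 0.8640^7) / (1 − 0.8640)] ≈ 6.4544 million.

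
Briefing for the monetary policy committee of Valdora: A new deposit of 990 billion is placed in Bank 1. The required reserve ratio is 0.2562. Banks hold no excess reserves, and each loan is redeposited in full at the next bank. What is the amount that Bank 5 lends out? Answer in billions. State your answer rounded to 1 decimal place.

Each bank lends a fraction (1 − rr) = 0.7438 of the deposit it receives, so Bank 5 receives 990·0.7438^4 and lends 990·0.7438^5 ≈ 225.3804 billion.

225.4 billion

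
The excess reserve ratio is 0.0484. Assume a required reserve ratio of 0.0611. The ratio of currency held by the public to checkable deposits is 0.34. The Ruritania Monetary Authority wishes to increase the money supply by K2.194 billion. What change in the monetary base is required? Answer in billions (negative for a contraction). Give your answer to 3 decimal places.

The money multiplier is m = (1 + c) / (rr + e + c) = (1 + 0.34) / (0.0611 + 0.0484 + 0.34) ≈ 2.98109.
ΔMB = ΔM / m = (+2.194) / 2.98109 ≈ 0.736 billion.

K0.736 billion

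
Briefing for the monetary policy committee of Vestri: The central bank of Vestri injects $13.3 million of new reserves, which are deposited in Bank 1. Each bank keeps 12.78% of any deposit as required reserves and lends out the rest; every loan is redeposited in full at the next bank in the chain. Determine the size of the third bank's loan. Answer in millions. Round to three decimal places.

Each bank lends a fraction (1 − rr) = 0.8722 of the deposit it receives, so Bank 3 receives 13.3·0.8722^2 and lends 13.3·0.8722^3 ≈ 8.8247 million.

$8.825 million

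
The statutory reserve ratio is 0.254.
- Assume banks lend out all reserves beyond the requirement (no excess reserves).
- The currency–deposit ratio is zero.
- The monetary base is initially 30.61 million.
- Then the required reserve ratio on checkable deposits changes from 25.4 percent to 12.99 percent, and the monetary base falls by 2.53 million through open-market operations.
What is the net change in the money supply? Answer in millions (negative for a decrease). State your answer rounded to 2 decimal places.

Before: m₁ = 1 / (0.254) ≈ 3.93701, MB₁ = 30.61, so M₁ = 3.93701 × 30.61 ≈ 120.5119 million.
After: m₂ = 1 / (0.1299) ≈ 7.69823, MB₂ = 30.61 − 2.53 = 28.08, so M₂ = 7.69823 × 28.08 ≈ 216.1663 million.
ΔM = M₂ − M₁ = 216.1663 − 120.5119 = 95.6544 million.

95.65 million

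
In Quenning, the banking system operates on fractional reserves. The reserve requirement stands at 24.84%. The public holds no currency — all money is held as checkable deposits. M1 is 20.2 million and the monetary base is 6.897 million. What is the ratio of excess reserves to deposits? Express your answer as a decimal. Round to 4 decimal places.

0.0930

Using m = M/MB = 20.2/6.897 ≈ 2.928810. Since m = (1 + c)/(c + rr + e), the denominator satisfies c + rr + e = (1 + c)/m = (1 + 0) / 2.928810 ≈ 0.341436.
With c = 0 and rr = 0.2484, the ratio of excess reserves to deposits is 0.341436 − 0 − 0.2484 = 0.093036.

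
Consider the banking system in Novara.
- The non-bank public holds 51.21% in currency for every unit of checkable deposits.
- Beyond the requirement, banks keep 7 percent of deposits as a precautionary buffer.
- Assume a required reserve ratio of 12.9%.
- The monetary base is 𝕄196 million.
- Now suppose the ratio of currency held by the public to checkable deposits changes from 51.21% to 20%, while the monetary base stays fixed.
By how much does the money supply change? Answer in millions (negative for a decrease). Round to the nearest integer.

Initially m₁ = (1 + 0.5121) / (0.129 + 0.07 + 0.5121) ≈ 2.1264, so M₁ = 2.1264 × 196 = 416.7744 million.
After the change m₂ = (1 + 0.2) / (0.129 + 0.07 + 0.2) ≈ 3.0075, so M₂ = 3.0075 × 196 = 589.47 million.
ΔM = M₂ − M₁ = 589.47 − 416.7744 = 172.6956 million.

𝕄173 million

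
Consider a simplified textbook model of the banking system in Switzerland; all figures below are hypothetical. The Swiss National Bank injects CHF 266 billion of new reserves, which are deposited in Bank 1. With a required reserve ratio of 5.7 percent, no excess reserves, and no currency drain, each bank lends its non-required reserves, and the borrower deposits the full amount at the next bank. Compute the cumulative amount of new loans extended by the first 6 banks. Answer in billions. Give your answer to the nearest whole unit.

Bank i lends (1 − rr)^i of the original deposit: Bank 1 lends 266·0.9430 = 250.8380, Bank 2 lends 266·0.9430² ≈ 236.5402, and so on.
Summing a geometric series: total = 266·[0.9430·(1 − 0.9430^6) / (1 − 0.9430)] ≈ 1306.1799 billion.

CHF 1306 billion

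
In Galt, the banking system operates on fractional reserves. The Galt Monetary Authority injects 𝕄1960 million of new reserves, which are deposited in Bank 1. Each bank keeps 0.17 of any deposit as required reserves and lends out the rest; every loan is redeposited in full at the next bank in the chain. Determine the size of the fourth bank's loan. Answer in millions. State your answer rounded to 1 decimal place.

𝕄930.2 million

Each bank lends a fraction (1 − rr) = 0.8300 of the deposit it receives, so Bank 4 receives 1960·0.8300^3 and lends 1960·0.8300^4 ≈ 930.1831 million.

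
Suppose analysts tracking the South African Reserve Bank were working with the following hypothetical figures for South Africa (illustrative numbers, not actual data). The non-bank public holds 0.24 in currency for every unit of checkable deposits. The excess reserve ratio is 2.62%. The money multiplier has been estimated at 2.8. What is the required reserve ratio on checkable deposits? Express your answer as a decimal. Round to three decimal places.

Using m = 2.8. Since m = (1 + c)/(c + rr + e), the denominator satisfies c + rr + e = (1 + c)/m = (1 + 0.24) / 2.8 ≈ 0.442857.
With c = 0.24 and e = 0.0262, the required reserve ratio on checkable deposits is 0.442857 − 0.24 − 0.0262 = 0.176657.

0.177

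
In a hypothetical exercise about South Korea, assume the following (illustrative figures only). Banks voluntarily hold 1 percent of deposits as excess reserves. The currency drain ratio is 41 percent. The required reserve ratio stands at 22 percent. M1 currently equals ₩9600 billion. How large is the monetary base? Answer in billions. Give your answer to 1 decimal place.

₩4357.4 billion

The money multiplier is m = (1 + c) / (rr + e + c) = (1 + 0.41) / (0.22 + 0.01 + 0.41) = 2.203125.
MB = M / m = 9600 / 2.203125 ≈ 4357.4468 billion.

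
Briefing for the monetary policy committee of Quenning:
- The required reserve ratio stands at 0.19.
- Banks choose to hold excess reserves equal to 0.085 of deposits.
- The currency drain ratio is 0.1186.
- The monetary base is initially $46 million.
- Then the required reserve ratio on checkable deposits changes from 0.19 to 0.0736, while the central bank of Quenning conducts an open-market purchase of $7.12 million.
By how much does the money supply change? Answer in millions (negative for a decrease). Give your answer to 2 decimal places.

$83.63 million

Before: m₁ = (1 + 0.1186) / (0.19 + 0.085 + 0.1186) ≈ 2.84197, MB₁ = 46, so M₁ = 2.84197 × 46 ≈ 130.7306 million.
After: m₂ = (1 + 0.1186) / (0.0736 + 0.085 + 0.1186) ≈ 4.03535, MB₂ = 46 + 7.12 = 53.12, so M₂ = 4.03535 × 53.12 ≈ 214.3578 million.
ΔM = M₂ − M₁ = 214.3578 − 130.7306 = 83.6272 million.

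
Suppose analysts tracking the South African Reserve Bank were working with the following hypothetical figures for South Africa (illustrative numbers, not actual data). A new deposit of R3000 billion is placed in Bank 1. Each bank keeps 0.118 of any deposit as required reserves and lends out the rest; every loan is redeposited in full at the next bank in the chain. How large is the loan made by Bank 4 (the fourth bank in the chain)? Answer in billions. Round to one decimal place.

R1815.5 billion

Each bank lends a fraction (1 − rr) = 0.8820 of the deposit it receives, so Bank 4 receives 3000·0.8820^3 and lends 3000·0.8820^4 ≈ 1815.4972 billion.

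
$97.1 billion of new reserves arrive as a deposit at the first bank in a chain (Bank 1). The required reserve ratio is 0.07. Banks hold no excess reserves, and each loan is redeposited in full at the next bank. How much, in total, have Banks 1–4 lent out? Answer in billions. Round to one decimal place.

$325.0 billion

Bank i lends (1 − rr)^i of the original deposit: Bank 1 lends 97.1·0.9300 = 90.3030, Bank 2 lends 97.1·0.9300² ≈ 83.9818, and so on.
Summing a geometric series: total = 97.1·[0.9300·(1 − 0.9300^4) / (1 − 0.9300)] ≈ 325.0237 billion.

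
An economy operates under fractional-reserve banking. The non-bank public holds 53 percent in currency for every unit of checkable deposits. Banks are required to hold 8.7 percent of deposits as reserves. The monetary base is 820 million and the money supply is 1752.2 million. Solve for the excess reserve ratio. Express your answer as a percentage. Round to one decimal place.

9.9%

Using m = M/MB = 1752.2/820 ≈ 2.136829. Since m = (1 + c)/(c + rr + e), the denominator satisfies c + rr + e = (1 + c)/m = (1 + 0.53) / 2.136829 ≈ 0.716014.
With c = 0.53 and rr = 0.087, the excess reserve ratio is 0.716014 − 0.53 − 0.087 = 0.099014.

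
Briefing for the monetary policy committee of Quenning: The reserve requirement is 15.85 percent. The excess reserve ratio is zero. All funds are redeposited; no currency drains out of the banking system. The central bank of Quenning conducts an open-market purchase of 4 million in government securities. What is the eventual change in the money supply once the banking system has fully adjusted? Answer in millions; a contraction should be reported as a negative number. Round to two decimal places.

25.24 million

The simple money multiplier is m = 1/rr = 1/0.1585 ≈ 6.3091.
An open-market purchase increases the monetary base by 4 million, so ΔM = m × ΔMB = 6.3091 × 4 = 25.2364 million.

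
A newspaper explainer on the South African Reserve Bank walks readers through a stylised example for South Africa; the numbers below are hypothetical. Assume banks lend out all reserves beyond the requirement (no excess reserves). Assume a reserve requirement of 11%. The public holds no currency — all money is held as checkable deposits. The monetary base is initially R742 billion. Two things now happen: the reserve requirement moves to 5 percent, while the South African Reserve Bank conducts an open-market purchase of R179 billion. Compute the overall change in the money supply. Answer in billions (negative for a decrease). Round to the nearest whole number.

R11675 billion

Before: m₁ = 1 / (0.11) ≈ 9.0909, MB₁ = 742, so M₁ = 9.0909 × 742 = 6745.4478 billion.
After: m₂ = 1 / (0.05) = 20, MB₂ = 742 + 179 = 921, so M₂ = 20 × 921 = 18420 billion.
ΔM = M₂ − M₁ = 18420 − 6745.4478 = 11674.5522 billion.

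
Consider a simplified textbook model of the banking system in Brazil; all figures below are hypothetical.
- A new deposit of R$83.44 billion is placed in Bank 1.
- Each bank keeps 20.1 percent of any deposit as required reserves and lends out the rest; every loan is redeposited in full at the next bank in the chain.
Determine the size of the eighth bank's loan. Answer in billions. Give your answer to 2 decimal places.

R$13.86 billion

Each bank lends a fraction (1 − rr) = 0.7990 of the deposit it receives, so Bank 8 receives 83.44·0.7990^7 and lends 83.44·0.7990^8 ≈ 13.8595 billion.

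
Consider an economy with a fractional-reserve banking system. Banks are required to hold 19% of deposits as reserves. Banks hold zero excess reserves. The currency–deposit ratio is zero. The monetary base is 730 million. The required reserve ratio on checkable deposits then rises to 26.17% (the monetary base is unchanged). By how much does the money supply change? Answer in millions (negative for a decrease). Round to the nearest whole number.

Initially m₁ = 1 / (0.19) ≈ 5.2632, so M₁ = 5.2632 × 730 = 3842.136 million.
After the change m₂ = 1 / (0.2617) ≈ 3.8212, so M₂ = 3.8212 × 730 = 2789.476 million.
ΔM = M₂ − M₁ = 2789.476 − 3842.136 = -1052.66 million.

-1053 million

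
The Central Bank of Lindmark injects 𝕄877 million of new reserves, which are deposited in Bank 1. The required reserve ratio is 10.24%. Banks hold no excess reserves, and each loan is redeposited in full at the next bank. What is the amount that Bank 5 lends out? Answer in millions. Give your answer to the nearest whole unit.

Each bank lends a fraction (1 − rr) = 0.8976 of the deposit it receives, so Bank 5 receives 877·0.8976^4 and lends 877·0.8976^5 ≈ 510.9917 million.

𝕄511 million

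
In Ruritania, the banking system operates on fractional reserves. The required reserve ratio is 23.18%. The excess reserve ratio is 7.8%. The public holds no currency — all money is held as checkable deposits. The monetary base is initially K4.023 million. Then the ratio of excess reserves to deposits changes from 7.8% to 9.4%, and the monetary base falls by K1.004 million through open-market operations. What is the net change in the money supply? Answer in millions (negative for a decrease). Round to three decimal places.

-3.719 million

Before: m₁ = 1 / (0.2318 + 0.078) ≈ 3.22789, MB₁ = 4.023, so M₁ = 3.22789 × 4.023 ≈ 12.9858 million.
After: m₂ = 1 / (0.2318 + 0.094) ≈ 3.06937, MB₂ = 4.023 − 1.004 = 3.019, so M₂ = 3.06937 × 3.019 ≈ 9.2664 million.
ΔM = M₂ − M₁ = 9.2664 − 12.9858 = -3.7194 million.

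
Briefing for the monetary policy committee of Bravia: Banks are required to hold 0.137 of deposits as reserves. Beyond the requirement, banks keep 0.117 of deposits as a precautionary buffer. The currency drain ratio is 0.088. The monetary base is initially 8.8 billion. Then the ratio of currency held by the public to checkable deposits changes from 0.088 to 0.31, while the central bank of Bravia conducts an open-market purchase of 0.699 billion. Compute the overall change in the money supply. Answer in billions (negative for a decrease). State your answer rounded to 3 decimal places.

Before: m₁ = (1 + 0.088) / (0.137 + 0.117 + 0.088) ≈ 3.18129, MB₁ = 8.8, so M₁ = 3.18129 × 8.8 ≈ 27.9954 billion.
After: m₂ = (1 + 0.31) / (0.137 + 0.117 + 0.31) ≈ 2.32270, MB₂ = 8.8 + 0.699 = 9.499, so M₂ = 2.32270 × 9.499 ≈ 22.0633 billion.
ΔM = M₂ − M₁ = 22.0633 − 27.9954 = -5.9321 billion.

-5.932 billion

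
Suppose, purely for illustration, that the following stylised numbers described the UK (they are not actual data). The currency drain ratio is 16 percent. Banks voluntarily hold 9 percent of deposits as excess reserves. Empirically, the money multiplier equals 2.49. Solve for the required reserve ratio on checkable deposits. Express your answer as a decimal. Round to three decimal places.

Using m = 2.49. Since m = (1 + c)/(c + rr + e), the denominator satisfies c + rr + e = (1 + c)/m = (1 + 0.16) / 2.49 ≈ 0.465863.
With c = 0.16 and e = 0.09, the required reserve ratio on checkable deposits is 0.465863 − 0.16 − 0.09 = 0.215863.

0.216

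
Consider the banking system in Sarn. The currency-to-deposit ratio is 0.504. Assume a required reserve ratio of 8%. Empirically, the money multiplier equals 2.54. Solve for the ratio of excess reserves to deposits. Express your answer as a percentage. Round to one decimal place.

Using m = 2.54. Since m = (1 + c)/(c + rr + e), the denominator satisfies c + rr + e = (1 + c)/m = (1 + 0.504) / 2.54 ≈ 0.592126.
With c = 0.504 and rr = 0.08, the ratio of excess reserves to deposits is 0.592126 − 0.504 − 0.08 = 0.008126.

0.8%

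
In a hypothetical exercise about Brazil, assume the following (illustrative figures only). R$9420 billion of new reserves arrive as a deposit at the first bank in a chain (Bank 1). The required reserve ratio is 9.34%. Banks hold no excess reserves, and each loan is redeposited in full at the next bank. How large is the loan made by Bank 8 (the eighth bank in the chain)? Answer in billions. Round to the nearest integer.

Each bank lends a fraction (1 − rr) = 0.9066 of the deposit it receives, so Bank 8 receives 9420·0.9066^7 and lends 9420·0.9066^8 ≈ 4299.0908 billion.

R$4299 billion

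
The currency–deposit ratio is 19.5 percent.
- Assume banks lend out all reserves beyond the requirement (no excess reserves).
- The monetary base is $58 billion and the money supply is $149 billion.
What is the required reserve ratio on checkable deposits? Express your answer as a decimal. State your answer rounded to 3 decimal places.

0.270

Using m = M/MB = 149/58 ≈ 2.568966. Since m = (1 + c)/(c + rr + e), the denominator satisfies c + rr + e = (1 + c)/m = (1 + 0.195) / 2.568966 ≈ 0.465168.
With c = 0.195 and e = 0, the required reserve ratio on checkable deposits is 0.465168 − 0.195 − 0 = 0.270168.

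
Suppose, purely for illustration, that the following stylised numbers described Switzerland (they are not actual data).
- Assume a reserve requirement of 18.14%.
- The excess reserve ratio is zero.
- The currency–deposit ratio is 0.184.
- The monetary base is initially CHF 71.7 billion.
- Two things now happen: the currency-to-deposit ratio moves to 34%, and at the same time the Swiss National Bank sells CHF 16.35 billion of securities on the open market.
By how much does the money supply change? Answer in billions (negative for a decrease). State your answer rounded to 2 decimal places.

-90.08 billion

Before: m₁ = (1 + 0.184) / (0.1814 + 0.184) ≈ 3.24028, MB₁ = 71.7, so M₁ = 3.24028 × 71.7 ≈ 232.3281 billion.
After: m₂ = (1 + 0.34) / (0.1814 + 0.34) ≈ 2.57, MB₂ = 71.7 − 16.35 = 55.35, so M₂ = 2.57 × 55.35 = 142.2495 billion.
ΔM = M₂ − M₁ = 142.2495 − 232.3281 = -90.0786 billion.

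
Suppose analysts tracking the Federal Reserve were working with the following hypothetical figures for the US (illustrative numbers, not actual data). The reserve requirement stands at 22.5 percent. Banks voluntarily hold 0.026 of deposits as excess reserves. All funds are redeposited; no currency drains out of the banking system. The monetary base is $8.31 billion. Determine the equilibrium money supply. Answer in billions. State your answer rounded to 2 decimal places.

$33.11 billion

The money multiplier is m = 1 / (rr + e) = 1 / (0.225 + 0.026) ≈ 3.9841.
So M = m × MB = 3.9841 × 8.31 ≈ 33.1079 billion.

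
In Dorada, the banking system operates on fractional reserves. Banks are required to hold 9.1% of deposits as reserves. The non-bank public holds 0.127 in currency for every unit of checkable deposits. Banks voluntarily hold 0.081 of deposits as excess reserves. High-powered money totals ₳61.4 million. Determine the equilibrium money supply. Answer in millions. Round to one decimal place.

The money multiplier is m = (1 + c) / (rr + e + c) = (1 + 0.127) / (0.091 + 0.081 + 0.127) ≈ 3.7692.
So M = m × MB = 3.7692 × 61.4 ≈ 231.4289 million.

₳231.4 million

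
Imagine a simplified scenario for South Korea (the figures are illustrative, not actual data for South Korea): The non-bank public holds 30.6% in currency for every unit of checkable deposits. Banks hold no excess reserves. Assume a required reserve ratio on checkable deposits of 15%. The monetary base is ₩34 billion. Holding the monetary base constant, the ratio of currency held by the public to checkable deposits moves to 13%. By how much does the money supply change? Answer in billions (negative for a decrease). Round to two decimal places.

Initially m₁ = (1 + 0.306) / (0.15 + 0.306) ≈ 2.86404, so M₁ = 2.86404 × 34 ≈ 97.3774 billion.
After the change m₂ = (1 + 0.13) / (0.15 + 0.13) ≈ 4.03571, so M₂ = 4.03571 × 34 ≈ 137.2141 billion.
ΔM = M₂ − M₁ = 137.2141 − 97.3774 = 39.8367 billion.

₩39.84 billion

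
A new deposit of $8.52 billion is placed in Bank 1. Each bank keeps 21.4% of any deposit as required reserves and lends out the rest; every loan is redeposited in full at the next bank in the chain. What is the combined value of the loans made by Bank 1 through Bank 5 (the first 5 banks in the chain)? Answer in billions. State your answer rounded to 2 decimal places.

Bank i lends (1 − rr)^i of the original deposit: Bank 1 lends 8.52·0.7860 ≈ 6.6967, Bank 2 lends 8.52·0.7860² ≈ 5.2636, and so on.
Summing a geometric series: total = 8.52·[0.7860·(1 − 0.7860^5) / (1 − 0.7860)] ≈ 21.9053 billion.

$21.91 billion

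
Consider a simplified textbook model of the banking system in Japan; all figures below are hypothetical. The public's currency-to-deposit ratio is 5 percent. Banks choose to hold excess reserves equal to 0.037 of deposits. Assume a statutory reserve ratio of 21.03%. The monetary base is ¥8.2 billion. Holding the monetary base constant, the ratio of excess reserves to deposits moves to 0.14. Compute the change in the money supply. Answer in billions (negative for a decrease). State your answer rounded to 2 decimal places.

-7.45 billion

Initially m₁ = (1 + 0.05) / (0.2103 + 0.037 + 0.05) ≈ 3.5318, so M₁ = 3.5318 × 8.2 ≈ 28.9608 billion.
After the change m₂ = (1 + 0.05) / (0.2103 + 0.14 + 0.05) ≈ 2.6230, so M₂ = 2.6230 × 8.2 = 21.5086 billion.
ΔM = M₂ − M₁ = 21.5086 − 28.9608 = -7.4522 billion.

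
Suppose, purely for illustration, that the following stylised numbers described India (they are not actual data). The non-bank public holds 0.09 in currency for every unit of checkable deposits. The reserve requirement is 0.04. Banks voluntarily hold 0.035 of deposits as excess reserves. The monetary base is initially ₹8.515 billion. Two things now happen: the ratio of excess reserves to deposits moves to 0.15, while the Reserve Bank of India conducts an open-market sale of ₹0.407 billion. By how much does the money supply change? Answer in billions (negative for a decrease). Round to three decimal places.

Before: m₁ = (1 + 0.09) / (0.04 + 0.035 + 0.09) ≈ 6.60606, MB₁ = 8.515, so M₁ = 6.60606 × 8.515 ≈ 56.2506 billion.
After: m₂ = (1 + 0.09) / (0.04 + 0.15 + 0.09) ≈ 3.89286, MB₂ = 8.515 − 0.407 = 8.108, so M₂ = 3.89286 × 8.108 ≈ 31.5633 billion.
ΔM = M₂ − M₁ = 31.5633 − 56.2506 = -24.6873 billion.

-24.687 billion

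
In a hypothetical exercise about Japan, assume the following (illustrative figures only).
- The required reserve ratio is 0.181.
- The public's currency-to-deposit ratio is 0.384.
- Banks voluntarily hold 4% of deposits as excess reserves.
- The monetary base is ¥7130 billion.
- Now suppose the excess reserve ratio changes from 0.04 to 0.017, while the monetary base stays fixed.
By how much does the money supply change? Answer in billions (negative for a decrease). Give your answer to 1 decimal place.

Initially m₁ = (1 + 0.384) / (0.181 + 0.04 + 0.384) ≈ 2.287603, so M₁ = 2.287603 × 7130 ≈ 16310.6094 billion.
After the change m₂ = (1 + 0.384) / (0.181 + 0.017 + 0.384) ≈ 2.378007, so M₂ = 2.378007 × 7130 ≈ 16955.1899 billion.
ΔM = M₂ − M₁ = 16955.1899 − 16310.6094 = 644.5805 billion.

¥644.6 billion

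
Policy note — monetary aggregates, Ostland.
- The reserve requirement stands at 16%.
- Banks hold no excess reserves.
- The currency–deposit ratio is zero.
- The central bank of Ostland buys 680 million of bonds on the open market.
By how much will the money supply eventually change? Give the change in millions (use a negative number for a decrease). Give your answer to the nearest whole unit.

The simple money multiplier is m = 1/rr = 1/0.16 = 6.25.
An open-market purchase increases the monetary base by 680 million, so ΔM = m × ΔMB = 6.25 × 680 = 4250 million.

4250 million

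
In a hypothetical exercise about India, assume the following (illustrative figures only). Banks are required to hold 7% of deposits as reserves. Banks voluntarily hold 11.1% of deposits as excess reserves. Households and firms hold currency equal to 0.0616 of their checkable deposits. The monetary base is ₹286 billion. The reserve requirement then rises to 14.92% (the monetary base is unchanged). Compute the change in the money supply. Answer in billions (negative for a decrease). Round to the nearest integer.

Initially m₁ = (1 + 0.0616) / (0.07 + 0.111 + 0.0616) ≈ 4.3759, so M₁ = 4.3759 × 286 = 1251.5074 billion.
After the change m₂ = (1 + 0.0616) / (0.1492 + 0.111 + 0.0616) ≈ 3.2989, so M₂ = 3.2989 × 286 = 943.4854 billion.
ΔM = M₂ − M₁ = 943.4854 − 1251.5074 = -308.022 billion.

-308 billion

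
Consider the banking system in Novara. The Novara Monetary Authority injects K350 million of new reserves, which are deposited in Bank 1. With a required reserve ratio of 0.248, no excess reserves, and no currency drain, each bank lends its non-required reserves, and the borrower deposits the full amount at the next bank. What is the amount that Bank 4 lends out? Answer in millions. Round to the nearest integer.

K112 million

Each bank lends a fraction (1 − rr) = 0.7520 of the deposit it receives, so Bank 4 receives 350·0.7520^3 and lends 350·0.7520^4 ≈ 111.9282 million.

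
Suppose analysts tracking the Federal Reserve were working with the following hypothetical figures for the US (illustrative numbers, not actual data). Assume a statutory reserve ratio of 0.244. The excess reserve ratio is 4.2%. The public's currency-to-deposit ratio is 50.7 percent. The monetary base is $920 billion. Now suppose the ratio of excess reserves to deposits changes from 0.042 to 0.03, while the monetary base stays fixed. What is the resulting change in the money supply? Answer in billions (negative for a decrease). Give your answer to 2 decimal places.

Initially m₁ = (1 + 0.507) / (0.244 + 0.042 + 0.507) ≈ 1.900378, so M₁ = 1.900378 × 920 ≈ 1748.3478 billion.
After the change m₂ = (1 + 0.507) / (0.244 + 0.03 + 0.507) ≈ 1.929577, so M₂ = 1.929577 × 920 ≈ 1775.2108 billion.
ΔM = M₂ − M₁ = 1775.2108 − 1748.3478 = 26.863 billion.

$26.86 billion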